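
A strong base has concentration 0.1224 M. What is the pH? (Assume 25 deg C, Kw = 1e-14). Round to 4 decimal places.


A strong base dissociates completely, so [OH-] equals the given concentration.
pOH = -log10([OH-]) = -log10(0.1224) = 0.912219
pH = 14 - pOH = 14 - 0.912219
pH = 13.087781, rounded to 4 dp:

13.0878


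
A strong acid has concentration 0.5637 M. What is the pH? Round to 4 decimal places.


A strong acid dissociates completely, so [H+] equals the given concentration.
pH = -log10([H+]) = -log10(0.5637)
pH = 0.24895197, rounded to 4 dp:

0.2490


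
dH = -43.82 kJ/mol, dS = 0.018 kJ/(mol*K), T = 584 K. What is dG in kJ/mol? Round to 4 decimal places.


Gibbs: dG = dH - T*dS (consistent units, dS already in kJ/(mol*K)).
T*dS = 584 * 0.018 = 10.512
dG = -43.82 - (10.512)
dG = -54.332 kJ/mol, rounded to 4 dp:

-54.3320 kJ/mol


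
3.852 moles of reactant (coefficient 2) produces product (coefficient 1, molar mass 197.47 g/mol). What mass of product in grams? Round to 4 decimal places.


Use the coefficient ratio to convert reactant moles to product moles, then multiply by the product's molar mass.
moles_P = moles_R * (coeff_P / coeff_R) = 3.852 * (1/2) = 1.926
mass_P = moles_P * M_P = 1.926 * 197.47
mass_P = 380.32722 g, rounded to 4 dp:

380.3272 g


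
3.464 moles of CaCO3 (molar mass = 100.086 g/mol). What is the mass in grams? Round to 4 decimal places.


mass = n * M
mass = 3.464 * 100.086
mass = 346.697904 g, rounded to 4 dp:

346.6979 g


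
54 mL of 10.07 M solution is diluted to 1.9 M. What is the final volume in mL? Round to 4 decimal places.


Dilution: M1*V1 = M2*V2, solve for V2.
V2 = M1*V1 / M2
V2 = 10.07 * 54 / 1.9
V2 = 543.78 / 1.9
V2 = 286.2 mL, rounded to 4 dp:

286.2000 mL


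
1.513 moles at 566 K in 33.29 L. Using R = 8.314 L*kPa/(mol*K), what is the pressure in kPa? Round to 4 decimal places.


PV = nRT, solve for P = nRT / V.
nRT = 1.513 * 8.314 * 566 = 7119.7604
P = 7119.7604 / 33.29
P = 213.8708441 kPa, rounded to 4 dp:

213.8708 kPa


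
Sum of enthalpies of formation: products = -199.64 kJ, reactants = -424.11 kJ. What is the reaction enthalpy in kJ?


dH_rxn = sum(dH_f products) - sum(dH_f reactants)
dH_rxn = -199.64 - (-424.11)
dH_rxn = 224.47 kJ:

224.47 kJ


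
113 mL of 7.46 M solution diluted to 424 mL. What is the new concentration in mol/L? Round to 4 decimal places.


Dilution: M1*V1 = M2*V2, solve for M2.
M2 = M1*V1 / V2
M2 = 7.46 * 113 / 424
M2 = 842.98 / 424
M2 = 1.98816038 mol/L, rounded to 4 dp:

1.9882 mol/L


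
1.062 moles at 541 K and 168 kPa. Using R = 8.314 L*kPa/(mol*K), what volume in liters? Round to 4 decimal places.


PV = nRT, solve for V = nRT / P.
nRT = 1.062 * 8.314 * 541 = 4776.7422
V = 4776.7422 / 168
V = 28.43298929 L, rounded to 4 dp:

28.4330 L


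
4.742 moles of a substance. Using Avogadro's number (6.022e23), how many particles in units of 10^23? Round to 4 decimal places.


N = n * NA, then divide by 1e23 for the requested units.
N / 1e23 = n * 6.022
N / 1e23 = 4.742 * 6.022
N / 1e23 = 28.556324, rounded to 4 dp:

28.5563


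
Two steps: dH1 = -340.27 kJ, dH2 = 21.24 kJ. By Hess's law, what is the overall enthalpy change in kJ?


Hess's law: enthalpy is a state function, so add the step enthalpies.
dH_total = dH1 + dH2 = -340.27 + (21.24)
dH_total = -319.03 kJ:

-319.03 kJ


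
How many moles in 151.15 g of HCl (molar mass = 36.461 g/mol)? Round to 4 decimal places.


n = mass / M
n = 151.15 / 36.461
n = 4.14552536 mol, rounded to 4 dp:

4.1455 mol


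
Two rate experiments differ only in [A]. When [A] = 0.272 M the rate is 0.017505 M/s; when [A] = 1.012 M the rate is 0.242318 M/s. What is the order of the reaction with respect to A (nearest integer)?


Rate is proportional to [A]^n, so rate2/rate1 = ([A]2/[A]1)^n. Take logs to solve for n.
rate2/rate1 = 0.242318 / 0.017505 = 13.8428
[A]2/[A]1 = 1.012 / 0.272 = 3.7206
n = ln(13.8428) / ln(3.7206) = 2.0
Nearest integer order:

2


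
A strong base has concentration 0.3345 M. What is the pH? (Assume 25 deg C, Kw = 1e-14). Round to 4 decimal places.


A strong base dissociates completely, so [OH-] equals the given concentration.
pOH = -log10([OH-]) = -log10(0.3345) = 0.475604
pH = 14 - pOH = 14 - 0.475604
pH = 13.524396, rounded to 4 dp:

13.5244


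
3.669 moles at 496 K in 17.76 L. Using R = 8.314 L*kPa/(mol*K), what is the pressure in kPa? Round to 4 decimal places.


PV = nRT, solve for P = nRT / V.
nRT = 3.669 * 8.314 * 496 = 15130.0167
P = 15130.0167 / 17.76
P = 851.91535473 kPa, rounded to 4 dp:

851.9154 kPa


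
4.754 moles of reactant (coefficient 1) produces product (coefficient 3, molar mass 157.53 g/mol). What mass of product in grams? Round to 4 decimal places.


Use the coefficient ratio to convert reactant moles to product moles, then multiply by the product's molar mass.
moles_P = moles_R * (coeff_P / coeff_R) = 4.754 * (3/1) = 14.262
mass_P = moles_P * M_P = 14.262 * 157.53
mass_P = 2246.69286 g, rounded to 4 dp:

2246.6929 g


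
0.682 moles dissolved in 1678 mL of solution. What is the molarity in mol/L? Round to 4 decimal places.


Convert volume to liters: V_L = V_mL / 1000.
V_L = 1678 / 1000 = 1.678 L
M = n / V_L = 0.682 / 1.678
M = 0.40643623 mol/L, rounded to 4 dp:

0.4064 mol/L


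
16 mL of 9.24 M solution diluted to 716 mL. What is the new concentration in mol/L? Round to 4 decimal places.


Dilution: M1*V1 = M2*V2, solve for M2.
M2 = M1*V1 / V2
M2 = 9.24 * 16 / 716
M2 = 147.84 / 716
M2 = 0.20648045 mol/L, rounded to 4 dp:

0.2065 mol/L


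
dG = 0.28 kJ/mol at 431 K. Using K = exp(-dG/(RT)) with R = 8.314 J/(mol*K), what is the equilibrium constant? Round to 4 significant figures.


dG is in kJ/mol; multiply by 1000 to match R in J/(mol*K).
RT = 8.314 * 431 = 3583.334 J/mol
exponent = -dG*1000 / (RT) = -(0.28*1000) / 3583.334 = -0.07813952
K = exp(-0.07813952)
K = 0.92483538, rounded to 4 significant figures:

0.9248


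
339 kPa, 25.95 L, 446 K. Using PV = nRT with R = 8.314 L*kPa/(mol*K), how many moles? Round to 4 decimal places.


PV = nRT, solve for n = PV / (RT).
PV = 339 * 25.95 = 8797.05
RT = 8.314 * 446 = 3708.044
n = 8797.05 / 3708.044
n = 2.3724233 mol, rounded to 4 dp:

2.3724 mol


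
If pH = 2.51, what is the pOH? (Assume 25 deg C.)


At 25 deg C, pH + pOH = 14.
pOH = 14 - pH = 14 - 2.51
pOH = 11.49:

11.49


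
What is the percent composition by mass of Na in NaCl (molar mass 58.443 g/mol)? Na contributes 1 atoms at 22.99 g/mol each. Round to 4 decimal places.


pct = 100 * (n_elem * M_elem) / M_total
mass_contribution = 1 * 22.99 = 22.99 g/mol
pct = 100 * 22.99 / 58.443
pct = 39.33747412 %, rounded to 4 dp:

39.3375 %


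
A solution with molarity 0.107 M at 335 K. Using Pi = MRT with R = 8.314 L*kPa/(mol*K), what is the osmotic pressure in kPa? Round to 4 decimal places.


Osmotic pressure (van't Hoff): Pi = M*R*T.
RT = 8.314 * 335 = 2785.19
Pi = 0.107 * 2785.19
Pi = 298.01533 kPa, rounded to 4 dp:

298.0153 kPa


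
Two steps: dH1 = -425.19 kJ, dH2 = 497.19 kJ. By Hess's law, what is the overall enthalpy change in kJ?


Hess's law: enthalpy is a state function, so add the step enthalpies.
dH_total = dH1 + dH2 = -425.19 + (497.19)
dH_total = 72.0 kJ:

72.00 kJ


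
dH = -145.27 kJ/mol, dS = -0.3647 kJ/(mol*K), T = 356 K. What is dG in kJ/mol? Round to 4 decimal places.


Gibbs: dG = dH - T*dS (consistent units, dS already in kJ/(mol*K)).
T*dS = 356 * -0.3647 = -129.8332
dG = -145.27 - (-129.8332)
dG = -15.4368 kJ/mol, rounded to 4 dp:

-15.4368 kJ/mol


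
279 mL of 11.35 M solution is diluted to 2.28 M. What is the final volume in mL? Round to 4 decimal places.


Dilution: M1*V1 = M2*V2, solve for V2.
V2 = M1*V1 / M2
V2 = 11.35 * 279 / 2.28
V2 = 3166.65 / 2.28
V2 = 1388.88157895 mL, rounded to 4 dp:

1388.8816 mL


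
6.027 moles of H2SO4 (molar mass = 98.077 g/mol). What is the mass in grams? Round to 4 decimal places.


mass = n * M
mass = 6.027 * 98.077
mass = 591.110079 g, rounded to 4 dp:

591.1101 g


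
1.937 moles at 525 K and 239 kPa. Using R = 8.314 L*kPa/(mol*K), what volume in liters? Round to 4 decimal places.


PV = nRT, solve for V = nRT / P.
nRT = 1.937 * 8.314 * 525 = 8454.7144
V = 8454.7144 / 239
V = 35.37537406 L, rounded to 4 dp:

35.3754 L


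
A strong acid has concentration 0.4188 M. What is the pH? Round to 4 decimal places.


A strong acid dissociates completely, so [H+] equals the given concentration.
pH = -log10([H+]) = -log10(0.4188)
pH = 0.37799333, rounded to 4 dp:

0.3780


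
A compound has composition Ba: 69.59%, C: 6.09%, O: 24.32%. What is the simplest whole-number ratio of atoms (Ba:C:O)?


Assume 100 g of compound, divide each mass% by atomic mass to get moles, then normalize by the smallest to get a raw atom ratio.
Moles per 100 g: Ba: 69.59/137.327 = 0.5067, C: 6.09/12.011 = 0.507, O: 24.32/15.999 = 1.5201
Raw ratio (divide by min = 0.5067): Ba: 1.0, C: 1.001, O: 3.0
Multiply by 1 to clear fractions: Ba: 1.0 ~= 1, C: 1.001 ~= 1, O: 3.0 ~= 3
Reduce by GCD to get the simplest whole-number ratio:

1:1:3


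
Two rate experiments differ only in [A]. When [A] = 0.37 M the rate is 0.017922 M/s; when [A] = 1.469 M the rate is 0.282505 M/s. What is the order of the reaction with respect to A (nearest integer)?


Rate is proportional to [A]^n, so rate2/rate1 = ([A]2/[A]1)^n. Take logs to solve for n.
rate2/rate1 = 0.282505 / 0.017922 = 15.763
[A]2/[A]1 = 1.469 / 0.37 = 3.9703
n = ln(15.763) / ln(3.9703) = 2.0
Nearest integer order:

2


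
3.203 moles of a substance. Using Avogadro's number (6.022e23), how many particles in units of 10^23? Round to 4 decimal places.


N = n * NA, then divide by 1e23 for the requested units.
N / 1e23 = n * 6.022
N / 1e23 = 3.203 * 6.022
N / 1e23 = 19.288466, rounded to 4 dp:

19.2885


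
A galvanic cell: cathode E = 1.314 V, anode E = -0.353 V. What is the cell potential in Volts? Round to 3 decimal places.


Standard cell potential: E_cell = E_cathode - E_anode.
E_cell = 1.314 - (-0.353)
E_cell = 1.667 V, rounded to 3 dp:

1.667 V


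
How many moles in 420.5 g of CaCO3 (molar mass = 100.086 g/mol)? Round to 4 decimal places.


n = mass / M
n = 420.5 / 100.086
n = 4.20138681 mol, rounded to 4 dp:

4.2014 mol


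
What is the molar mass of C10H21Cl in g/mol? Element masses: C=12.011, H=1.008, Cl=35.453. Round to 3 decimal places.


M = sum(count * atomic_mass) over atoms.
M = 10*12.011 + 21*1.008 + 1*35.453
M = 120.11 + 21.168 + 35.453
M = 176.731 g/mol, rounded to 3 dp:

176.731 g/mol


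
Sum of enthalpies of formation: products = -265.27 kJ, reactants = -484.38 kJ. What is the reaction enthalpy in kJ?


dH_rxn = sum(dH_f products) - sum(dH_f reactants)
dH_rxn = -265.27 - (-484.38)
dH_rxn = 219.11 kJ:

219.11 kJ


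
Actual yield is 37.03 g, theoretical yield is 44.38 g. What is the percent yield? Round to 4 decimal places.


% yield = 100 * actual / theoretical
% yield = 100 * 37.03 / 44.38
% yield = 83.4384858 %, rounded to 4 dp:

83.4385 %


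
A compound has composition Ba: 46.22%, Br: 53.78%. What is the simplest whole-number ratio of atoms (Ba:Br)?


Assume 100 g of compound, divide each mass% by atomic mass to get moles, then normalize by the smallest to get a raw atom ratio.
Moles per 100 g: Ba: 46.22/137.327 = 0.3366, Br: 53.78/79.904 = 0.6731
Raw ratio (divide by min = 0.3366): Ba: 1.0, Br: 2.0
Multiply by 1 to clear fractions: Ba: 1.0 ~= 1, Br: 2.0 ~= 2
Reduce by GCD to get the simplest whole-number ratio:

1:2


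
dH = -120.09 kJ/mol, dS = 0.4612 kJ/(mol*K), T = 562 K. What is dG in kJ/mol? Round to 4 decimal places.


Gibbs: dG = dH - T*dS (consistent units, dS already in kJ/(mol*K)).
T*dS = 562 * 0.4612 = 259.1944
dG = -120.09 - (259.1944)
dG = -379.2844 kJ/mol, rounded to 4 dp:

-379.2844 kJ/mol


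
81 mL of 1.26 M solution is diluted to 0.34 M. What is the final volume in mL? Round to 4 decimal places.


Dilution: M1*V1 = M2*V2, solve for V2.
V2 = M1*V1 / M2
V2 = 1.26 * 81 / 0.34
V2 = 102.06 / 0.34
V2 = 300.17647059 mL, rounded to 4 dp:

300.1765 mL


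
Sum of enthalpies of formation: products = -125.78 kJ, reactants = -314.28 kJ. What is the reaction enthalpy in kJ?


dH_rxn = sum(dH_f products) - sum(dH_f reactants)
dH_rxn = -125.78 - (-314.28)
dH_rxn = 188.5 kJ:

188.50 kJ


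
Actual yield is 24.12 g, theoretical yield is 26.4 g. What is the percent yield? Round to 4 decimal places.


% yield = 100 * actual / theoretical
% yield = 100 * 24.12 / 26.4
% yield = 91.36363636 %, rounded to 4 dp:

91.3636 %


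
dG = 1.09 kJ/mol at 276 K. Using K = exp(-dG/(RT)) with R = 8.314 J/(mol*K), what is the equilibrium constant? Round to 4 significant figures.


dG is in kJ/mol; multiply by 1000 to match R in J/(mol*K).
RT = 8.314 * 276 = 2294.664 J/mol
exponent = -dG*1000 / (RT) = -(1.09*1000) / 2294.664 = -0.47501508
K = exp(-0.47501508)
K = 0.62187568, rounded to 4 significant figures:

0.6219


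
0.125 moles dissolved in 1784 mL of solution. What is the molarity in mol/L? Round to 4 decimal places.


Convert volume to liters: V_L = V_mL / 1000.
V_L = 1784 / 1000 = 1.784 L
M = n / V_L = 0.125 / 1.784
M = 0.07006726 mol/L, rounded to 4 dp:

0.0701 mol/L


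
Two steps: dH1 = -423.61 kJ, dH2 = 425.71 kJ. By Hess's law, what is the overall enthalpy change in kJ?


Hess's law: enthalpy is a state function, so add the step enthalpies.
dH_total = dH1 + dH2 = -423.61 + (425.71)
dH_total = 2.1 kJ:

2.10 kJ


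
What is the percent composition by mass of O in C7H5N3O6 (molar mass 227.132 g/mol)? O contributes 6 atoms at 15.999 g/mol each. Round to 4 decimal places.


pct = 100 * (n_elem * M_elem) / M_total
mass_contribution = 6 * 15.999 = 95.994 g/mol
pct = 100 * 95.994 / 227.132
pct = 42.26352958 %, rounded to 4 dp:

42.2635 %


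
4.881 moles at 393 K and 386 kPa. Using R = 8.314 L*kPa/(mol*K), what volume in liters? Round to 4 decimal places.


PV = nRT, solve for V = nRT / P.
nRT = 4.881 * 8.314 * 393 = 15948.1892
V = 15948.1892 / 386
V = 41.31655233 L, rounded to 4 dp:

41.3166 L


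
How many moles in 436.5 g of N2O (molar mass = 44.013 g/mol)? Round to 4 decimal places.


n = mass / M
n = 436.5 / 44.013
n = 9.91752437 mol, rounded to 4 dp:

9.9175 mol


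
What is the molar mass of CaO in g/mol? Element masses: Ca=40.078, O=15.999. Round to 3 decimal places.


M = sum(count * atomic_mass) over atoms.
M = 1*40.078 + 1*15.999
M = 40.078 + 15.999
M = 56.077 g/mol, rounded to 3 dp:

56.077 g/mol


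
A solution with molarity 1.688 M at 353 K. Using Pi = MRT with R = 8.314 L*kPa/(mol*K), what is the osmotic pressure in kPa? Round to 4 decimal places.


Osmotic pressure (van't Hoff): Pi = M*R*T.
RT = 8.314 * 353 = 2934.842
Pi = 1.688 * 2934.842
Pi = 4954.013296 kPa, rounded to 4 dp:

4954.0133 kPa


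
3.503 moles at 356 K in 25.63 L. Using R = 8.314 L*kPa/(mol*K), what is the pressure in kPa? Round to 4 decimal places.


PV = nRT, solve for P = nRT / V.
nRT = 3.503 * 8.314 * 356 = 10368.1234
P = 10368.1234 / 25.63
P = 404.53076083 kPa, rounded to 4 dp:

404.5308 kPa


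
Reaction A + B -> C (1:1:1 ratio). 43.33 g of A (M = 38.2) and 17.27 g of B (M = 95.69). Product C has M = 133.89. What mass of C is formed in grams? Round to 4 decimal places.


Find moles of each reactant; the smaller value is the limiting reagent in a 1:1:1 reaction, so moles_C equals moles of the limiter.
n_A = mass_A / M_A = 43.33 / 38.2 = 1.134293 mol
n_B = mass_B / M_B = 17.27 / 95.69 = 0.180479 mol
Limiting reagent: B (smaller), n_limiting = 0.180479 mol
mass_C = n_limiting * M_C = 0.180479 * 133.89
mass_C = 24.16433331 g, rounded to 4 dp:

24.1643 g


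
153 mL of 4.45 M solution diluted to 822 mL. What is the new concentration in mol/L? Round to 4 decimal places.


Dilution: M1*V1 = M2*V2, solve for M2.
M2 = M1*V1 / V2
M2 = 4.45 * 153 / 822
M2 = 680.85 / 822
M2 = 0.82828467 mol/L, rounded to 4 dp:

0.8283 mol/L


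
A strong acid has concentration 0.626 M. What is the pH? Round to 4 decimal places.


A strong acid dissociates completely, so [H+] equals the given concentration.
pH = -log10([H+]) = -log10(0.626)
pH = 0.20342567, rounded to 4 dp:

0.2034


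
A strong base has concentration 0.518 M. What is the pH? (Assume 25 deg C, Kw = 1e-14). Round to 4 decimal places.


A strong base dissociates completely, so [OH-] equals the given concentration.
pOH = -log10([OH-]) = -log10(0.518) = 0.28567
pH = 14 - pOH = 14 - 0.28567
pH = 13.71433, rounded to 4 dp:

13.7143


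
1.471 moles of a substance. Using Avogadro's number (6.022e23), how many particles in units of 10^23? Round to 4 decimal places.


N = n * NA, then divide by 1e23 for the requested units.
N / 1e23 = n * 6.022
N / 1e23 = 1.471 * 6.022
N / 1e23 = 8.858362, rounded to 4 dp:

8.8584


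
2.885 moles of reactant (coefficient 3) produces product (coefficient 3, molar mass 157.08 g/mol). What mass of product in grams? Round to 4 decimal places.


Use the coefficient ratio to convert reactant moles to product moles, then multiply by the product's molar mass.
moles_P = moles_R * (coeff_P / coeff_R) = 2.885 * (3/3) = 2.885
mass_P = moles_P * M_P = 2.885 * 157.08
mass_P = 453.1758 g, rounded to 4 dp:

453.1758 g


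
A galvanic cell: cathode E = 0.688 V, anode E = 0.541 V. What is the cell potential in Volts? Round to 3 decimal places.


Standard cell potential: E_cell = E_cathode - E_anode.
E_cell = 0.688 - (0.541)
E_cell = 0.147 V, rounded to 3 dp:

0.147 V


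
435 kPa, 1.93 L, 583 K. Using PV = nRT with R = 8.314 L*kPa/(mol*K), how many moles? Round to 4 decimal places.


PV = nRT, solve for n = PV / (RT).
PV = 435 * 1.93 = 839.55
RT = 8.314 * 583 = 4847.062
n = 839.55 / 4847.062
n = 0.17320802 mol, rounded to 4 dp:

0.1732 mol


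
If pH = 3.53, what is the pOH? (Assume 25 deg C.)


At 25 deg C, pH + pOH = 14.
pOH = 14 - pH = 14 - 3.53
pOH = 10.47:

10.47


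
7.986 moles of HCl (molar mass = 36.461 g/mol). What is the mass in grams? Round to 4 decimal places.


mass = n * M
mass = 7.986 * 36.461
mass = 291.177546 g, rounded to 4 dp:

291.1775 g


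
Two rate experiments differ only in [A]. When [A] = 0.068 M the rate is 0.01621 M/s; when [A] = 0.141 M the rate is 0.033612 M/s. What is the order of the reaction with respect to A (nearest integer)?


Rate is proportional to [A]^n, so rate2/rate1 = ([A]2/[A]1)^n. Take logs to solve for n.
rate2/rate1 = 0.033612 / 0.01621 = 2.0735
[A]2/[A]1 = 0.141 / 0.068 = 2.0735
n = ln(2.0735) / ln(2.0735) = 1.0
Nearest integer order:

1


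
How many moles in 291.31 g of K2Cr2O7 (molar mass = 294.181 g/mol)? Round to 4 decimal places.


n = mass / M
n = 291.31 / 294.181
n = 0.9902407 mol, rounded to 4 dp:

0.9902 mol


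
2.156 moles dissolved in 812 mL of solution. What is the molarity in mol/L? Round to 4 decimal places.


Convert volume to liters: V_L = V_mL / 1000.
V_L = 812 / 1000 = 0.812 L
M = n / V_L = 2.156 / 0.812
M = 2.65517241 mol/L, rounded to 4 dp:

2.6552 mol/L


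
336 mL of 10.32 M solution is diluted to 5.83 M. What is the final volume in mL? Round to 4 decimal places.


Dilution: M1*V1 = M2*V2, solve for V2.
V2 = M1*V1 / M2
V2 = 10.32 * 336 / 5.83
V2 = 3467.52 / 5.83
V2 = 594.77186964 mL, rounded to 4 dp:

594.7719 mL


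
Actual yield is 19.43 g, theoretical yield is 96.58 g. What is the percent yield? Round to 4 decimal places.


% yield = 100 * actual / theoretical
% yield = 100 * 19.43 / 96.58
% yield = 20.11803686 %, rounded to 4 dp:

20.1180 %


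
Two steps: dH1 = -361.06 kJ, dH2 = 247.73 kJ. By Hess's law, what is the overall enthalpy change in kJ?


Hess's law: enthalpy is a state function, so add the step enthalpies.
dH_total = dH1 + dH2 = -361.06 + (247.73)
dH_total = -113.33 kJ:

-113.33 kJ


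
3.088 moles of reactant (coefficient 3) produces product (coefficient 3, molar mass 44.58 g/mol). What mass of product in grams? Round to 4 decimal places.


Use the coefficient ratio to convert reactant moles to product moles, then multiply by the product's molar mass.
moles_P = moles_R * (coeff_P / coeff_R) = 3.088 * (3/3) = 3.088
mass_P = moles_P * M_P = 3.088 * 44.58
mass_P = 137.66304 g, rounded to 4 dp:

137.6630 g


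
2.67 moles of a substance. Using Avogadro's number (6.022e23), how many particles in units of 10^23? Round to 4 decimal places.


N = n * NA, then divide by 1e23 for the requested units.
N / 1e23 = n * 6.022
N / 1e23 = 2.67 * 6.022
N / 1e23 = 16.07874, rounded to 4 dp:

16.0787


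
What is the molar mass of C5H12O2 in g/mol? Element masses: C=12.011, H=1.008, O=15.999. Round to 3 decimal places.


M = sum(count * atomic_mass) over atoms.
M = 5*12.011 + 12*1.008 + 2*15.999
M = 60.055 + 12.096 + 31.998
M = 104.149 g/mol, rounded to 3 dp:

104.149 g/mol


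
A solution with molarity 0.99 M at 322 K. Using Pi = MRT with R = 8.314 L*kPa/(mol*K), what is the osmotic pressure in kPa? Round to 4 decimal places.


Osmotic pressure (van't Hoff): Pi = M*R*T.
RT = 8.314 * 322 = 2677.108
Pi = 0.99 * 2677.108
Pi = 2650.33692 kPa, rounded to 4 dp:

2650.3369 kPa


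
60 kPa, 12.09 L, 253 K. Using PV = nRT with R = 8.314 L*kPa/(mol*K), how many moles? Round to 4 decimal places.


PV = nRT, solve for n = PV / (RT).
PV = 60 * 12.09 = 725.4
RT = 8.314 * 253 = 2103.442
n = 725.4 / 2103.442
n = 0.34486332 mol, rounded to 4 dp:

0.3449 mol


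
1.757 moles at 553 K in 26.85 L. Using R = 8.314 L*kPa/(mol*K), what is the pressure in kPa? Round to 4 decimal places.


PV = nRT, solve for P = nRT / V.
nRT = 1.757 * 8.314 * 553 = 8078.057
P = 8078.057 / 26.85
P = 300.85873371 kPa, rounded to 4 dp:

300.8587 kPa


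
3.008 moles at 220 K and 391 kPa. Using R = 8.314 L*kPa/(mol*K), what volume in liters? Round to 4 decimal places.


PV = nRT, solve for V = nRT / P.
nRT = 3.008 * 8.314 * 220 = 5501.8726
V = 5501.8726 / 391
V = 14.07128542 L, rounded to 4 dp:

14.0713 L


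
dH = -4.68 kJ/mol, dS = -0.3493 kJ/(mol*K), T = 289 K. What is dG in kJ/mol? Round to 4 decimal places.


Gibbs: dG = dH - T*dS (consistent units, dS already in kJ/(mol*K)).
T*dS = 289 * -0.3493 = -100.9477
dG = -4.68 - (-100.9477)
dG = 96.2677 kJ/mol, rounded to 4 dp:

96.2677 kJ/mol


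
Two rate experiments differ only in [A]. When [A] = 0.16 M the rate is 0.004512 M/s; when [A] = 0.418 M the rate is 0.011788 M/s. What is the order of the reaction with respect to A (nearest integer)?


Rate is proportional to [A]^n, so rate2/rate1 = ([A]2/[A]1)^n. Take logs to solve for n.
rate2/rate1 = 0.011788 / 0.004512 = 2.6126
[A]2/[A]1 = 0.418 / 0.16 = 2.6125
n = ln(2.6126) / ln(2.6125) = 1.0
Nearest integer order:

1


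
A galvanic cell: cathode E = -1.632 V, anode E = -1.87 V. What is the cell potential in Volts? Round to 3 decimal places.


Standard cell potential: E_cell = E_cathode - E_anode.
E_cell = -1.632 - (-1.87)
E_cell = 0.238 V, rounded to 3 dp:

0.238 V


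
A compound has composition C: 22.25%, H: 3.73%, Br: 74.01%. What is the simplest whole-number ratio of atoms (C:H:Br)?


Assume 100 g of compound, divide each mass% by atomic mass to get moles, then normalize by the smallest to get a raw atom ratio.
Moles per 100 g: C: 22.25/12.011 = 1.8525, H: 3.73/1.008 = 3.7004, Br: 74.01/79.904 = 0.9262
Raw ratio (divide by min = 0.9262): C: 2.0, H: 3.995, Br: 1.0
Multiply by 1 to clear fractions: C: 2.0 ~= 2, H: 3.995 ~= 4, Br: 1.0 ~= 1
Reduce by GCD to get the simplest whole-number ratio:

2:4:1


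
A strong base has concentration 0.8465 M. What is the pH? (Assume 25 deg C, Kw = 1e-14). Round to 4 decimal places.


A strong base dissociates completely, so [OH-] equals the given concentration.
pOH = -log10([OH-]) = -log10(0.8465) = 0.072373
pH = 14 - pOH = 14 - 0.072373
pH = 13.927627, rounded to 4 dp:

13.9276


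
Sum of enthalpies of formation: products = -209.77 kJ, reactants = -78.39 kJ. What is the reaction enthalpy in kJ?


dH_rxn = sum(dH_f products) - sum(dH_f reactants)
dH_rxn = -209.77 - (-78.39)
dH_rxn = -131.38 kJ:

-131.38 kJ


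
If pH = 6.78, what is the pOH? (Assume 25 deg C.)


At 25 deg C, pH + pOH = 14.
pOH = 14 - pH = 14 - 6.78
pOH = 7.22:

7.22


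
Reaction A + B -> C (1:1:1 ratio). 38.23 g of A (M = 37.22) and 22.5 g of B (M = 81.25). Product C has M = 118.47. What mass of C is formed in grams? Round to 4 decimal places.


Find moles of each reactant; the smaller value is the limiting reagent in a 1:1:1 reaction, so moles_C equals moles of the limiter.
n_A = mass_A / M_A = 38.23 / 37.22 = 1.027136 mol
n_B = mass_B / M_B = 22.5 / 81.25 = 0.276923 mol
Limiting reagent: B (smaller), n_limiting = 0.276923 mol
mass_C = n_limiting * M_C = 0.276923 * 118.47
mass_C = 32.80706781 g, rounded to 4 dp:

32.8071 g


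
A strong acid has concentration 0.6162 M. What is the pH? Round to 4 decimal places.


A strong acid dissociates completely, so [H+] equals the given concentration.
pH = -log10([H+]) = -log10(0.6162)
pH = 0.21027831, rounded to 4 dp:

0.2103


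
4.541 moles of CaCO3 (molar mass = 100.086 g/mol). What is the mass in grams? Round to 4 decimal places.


mass = n * M
mass = 4.541 * 100.086
mass = 454.490526 g, rounded to 4 dp:

454.4905 g


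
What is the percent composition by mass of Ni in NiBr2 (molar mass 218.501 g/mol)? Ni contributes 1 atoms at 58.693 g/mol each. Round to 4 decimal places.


pct = 100 * (n_elem * M_elem) / M_total
mass_contribution = 1 * 58.693 = 58.693 g/mol
pct = 100 * 58.693 / 218.501
pct = 26.86166196 %, rounded to 4 dp:

26.8617 %


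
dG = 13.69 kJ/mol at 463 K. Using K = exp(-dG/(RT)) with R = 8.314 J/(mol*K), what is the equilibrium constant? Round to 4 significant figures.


dG is in kJ/mol; multiply by 1000 to match R in J/(mol*K).
RT = 8.314 * 463 = 3849.382 J/mol
exponent = -dG*1000 / (RT) = -(13.69*1000) / 3849.382 = -3.55641503
K = exp(-3.55641503)
K = 0.02854096, rounded to 4 significant figures:

0.02854


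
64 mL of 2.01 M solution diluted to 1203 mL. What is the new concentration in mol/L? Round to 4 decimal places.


Dilution: M1*V1 = M2*V2, solve for M2.
M2 = M1*V1 / V2
M2 = 2.01 * 64 / 1203
M2 = 128.64 / 1203
M2 = 0.10693267 mol/L, rounded to 4 dp:

0.1069 mol/L


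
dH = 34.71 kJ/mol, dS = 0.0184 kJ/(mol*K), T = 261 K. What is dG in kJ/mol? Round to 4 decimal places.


Gibbs: dG = dH - T*dS (consistent units, dS already in kJ/(mol*K)).
T*dS = 261 * 0.0184 = 4.8024
dG = 34.71 - (4.8024)
dG = 29.9076 kJ/mol, rounded to 4 dp:

29.9076 kJ/mol


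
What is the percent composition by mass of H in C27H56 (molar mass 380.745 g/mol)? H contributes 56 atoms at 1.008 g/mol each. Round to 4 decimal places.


pct = 100 * (n_elem * M_elem) / M_total
mass_contribution = 56 * 1.008 = 56.448 g/mol
pct = 100 * 56.448 / 380.745
pct = 14.82567072 %, rounded to 4 dp:

14.8257 %


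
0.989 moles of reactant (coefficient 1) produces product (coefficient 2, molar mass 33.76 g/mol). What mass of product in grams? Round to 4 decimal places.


Use the coefficient ratio to convert reactant moles to product moles, then multiply by the product's molar mass.
moles_P = moles_R * (coeff_P / coeff_R) = 0.989 * (2/1) = 1.978
mass_P = moles_P * M_P = 1.978 * 33.76
mass_P = 66.77728 g, rounded to 4 dp:

66.7773 g


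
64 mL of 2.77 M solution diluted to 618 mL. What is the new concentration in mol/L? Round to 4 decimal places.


Dilution: M1*V1 = M2*V2, solve for M2.
M2 = M1*V1 / V2
M2 = 2.77 * 64 / 618
M2 = 177.28 / 618
M2 = 0.28686084 mol/L, rounded to 4 dp:

0.2869 mol/L


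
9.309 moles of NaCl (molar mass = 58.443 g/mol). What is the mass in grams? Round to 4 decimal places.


mass = n * M
mass = 9.309 * 58.443
mass = 544.045887 g, rounded to 4 dp:

544.0459 g


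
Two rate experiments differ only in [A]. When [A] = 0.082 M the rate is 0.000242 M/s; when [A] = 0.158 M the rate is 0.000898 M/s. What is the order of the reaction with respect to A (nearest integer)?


Rate is proportional to [A]^n, so rate2/rate1 = ([A]2/[A]1)^n. Take logs to solve for n.
rate2/rate1 = 0.000898 / 0.000242 = 3.7107
[A]2/[A]1 = 0.158 / 0.082 = 1.9268
n = ln(3.7107) / ln(1.9268) = 1.999
Nearest integer order:

2


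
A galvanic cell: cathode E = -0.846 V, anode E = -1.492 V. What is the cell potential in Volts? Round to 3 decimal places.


Standard cell potential: E_cell = E_cathode - E_anode.
E_cell = -0.846 - (-1.492)
E_cell = 0.646 V, rounded to 3 dp:

0.646 V


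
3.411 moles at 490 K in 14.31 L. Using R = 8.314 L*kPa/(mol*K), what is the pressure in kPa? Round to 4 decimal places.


PV = nRT, solve for P = nRT / V.
nRT = 3.411 * 8.314 * 490 = 13895.9365
P = 13895.9365 / 14.31
P = 971.06474493 kPa, rounded to 4 dp:

971.0647 kPa


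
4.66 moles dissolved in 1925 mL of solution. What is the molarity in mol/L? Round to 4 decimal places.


Convert volume to liters: V_L = V_mL / 1000.
V_L = 1925 / 1000 = 1.925 L
M = n / V_L = 4.66 / 1.925
M = 2.42077922 mol/L, rounded to 4 dp:

2.4208 mol/L


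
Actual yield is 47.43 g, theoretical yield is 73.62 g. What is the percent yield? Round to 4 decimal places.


% yield = 100 * actual / theoretical
% yield = 100 * 47.43 / 73.62
% yield = 64.42542787 %, rounded to 4 dp:

64.4254 %


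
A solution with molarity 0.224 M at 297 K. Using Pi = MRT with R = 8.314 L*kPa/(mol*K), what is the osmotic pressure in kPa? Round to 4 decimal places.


Osmotic pressure (van't Hoff): Pi = M*R*T.
RT = 8.314 * 297 = 2469.258
Pi = 0.224 * 2469.258
Pi = 553.113792 kPa, rounded to 4 dp:

553.1138 kPa


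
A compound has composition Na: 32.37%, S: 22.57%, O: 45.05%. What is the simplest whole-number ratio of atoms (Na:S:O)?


Assume 100 g of compound, divide each mass% by atomic mass to get moles, then normalize by the smallest to get a raw atom ratio.
Moles per 100 g: Na: 32.37/22.99 = 1.408, S: 22.57/32.065 = 0.7039, O: 45.05/15.999 = 2.8158
Raw ratio (divide by min = 0.7039): Na: 2.0, S: 1.0, O: 4.0
Multiply by 1 to clear fractions: Na: 2.0 ~= 2, S: 1.0 ~= 1, O: 4.0 ~= 4
Reduce by GCD to get the simplest whole-number ratio:

2:1:4


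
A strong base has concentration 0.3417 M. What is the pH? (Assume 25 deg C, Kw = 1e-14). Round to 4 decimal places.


A strong base dissociates completely, so [OH-] equals the given concentration.
pOH = -log10([OH-]) = -log10(0.3417) = 0.466355
pH = 14 - pOH = 14 - 0.466355
pH = 13.533645, rounded to 4 dp:

13.5336


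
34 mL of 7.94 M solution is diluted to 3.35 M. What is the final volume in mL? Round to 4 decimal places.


Dilution: M1*V1 = M2*V2, solve for V2.
V2 = M1*V1 / M2
V2 = 7.94 * 34 / 3.35
V2 = 269.96 / 3.35
V2 = 80.58507463 mL, rounded to 4 dp:

80.5851 mL


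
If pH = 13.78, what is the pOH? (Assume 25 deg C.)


At 25 deg C, pH + pOH = 14.
pOH = 14 - pH = 14 - 13.78
pOH = 0.22:

0.22


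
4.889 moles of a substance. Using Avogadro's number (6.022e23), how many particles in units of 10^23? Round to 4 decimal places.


N = n * NA, then divide by 1e23 for the requested units.
N / 1e23 = n * 6.022
N / 1e23 = 4.889 * 6.022
N / 1e23 = 29.441558, rounded to 4 dp:

29.4416


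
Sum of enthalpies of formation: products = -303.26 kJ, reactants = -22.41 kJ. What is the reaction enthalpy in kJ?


dH_rxn = sum(dH_f products) - sum(dH_f reactants)
dH_rxn = -303.26 - (-22.41)
dH_rxn = -280.85 kJ:

-280.85 kJ


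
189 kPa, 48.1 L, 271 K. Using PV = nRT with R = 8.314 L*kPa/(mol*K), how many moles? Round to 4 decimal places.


PV = nRT, solve for n = PV / (RT).
PV = 189 * 48.1 = 9090.9
RT = 8.314 * 271 = 2253.094
n = 9090.9 / 2253.094
n = 4.03485163 mol, rounded to 4 dp:

4.0349 mol


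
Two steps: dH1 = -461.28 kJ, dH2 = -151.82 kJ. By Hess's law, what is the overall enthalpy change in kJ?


Hess's law: enthalpy is a state function, so add the step enthalpies.
dH_total = dH1 + dH2 = -461.28 + (-151.82)
dH_total = -613.1 kJ:

-613.10 kJ


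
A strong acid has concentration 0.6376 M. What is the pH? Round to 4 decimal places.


A strong acid dissociates completely, so [H+] equals the given concentration.
pH = -log10([H+]) = -log10(0.6376)
pH = 0.19545169, rounded to 4 dp:

0.1955


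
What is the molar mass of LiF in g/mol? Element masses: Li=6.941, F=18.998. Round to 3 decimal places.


M = sum(count * atomic_mass) over atoms.
M = 1*6.941 + 1*18.998
M = 6.941 + 18.998
M = 25.939 g/mol, rounded to 3 dp:

25.939 g/mol


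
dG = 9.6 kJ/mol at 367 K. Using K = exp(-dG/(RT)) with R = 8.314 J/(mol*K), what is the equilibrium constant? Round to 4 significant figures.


dG is in kJ/mol; multiply by 1000 to match R in J/(mol*K).
RT = 8.314 * 367 = 3051.238 J/mol
exponent = -dG*1000 / (RT) = -(9.6*1000) / 3051.238 = -3.14626391
K = exp(-3.14626391)
K = 0.043012526, rounded to 4 significant figures:

0.04301


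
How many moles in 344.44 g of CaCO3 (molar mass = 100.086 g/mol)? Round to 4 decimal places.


n = mass / M
n = 344.44 / 100.086
n = 3.44144036 mol, rounded to 4 dp:

3.4414 mol


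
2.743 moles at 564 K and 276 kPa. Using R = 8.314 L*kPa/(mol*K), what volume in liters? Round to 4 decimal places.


PV = nRT, solve for V = nRT / P.
nRT = 2.743 * 8.314 * 564 = 12862.1903
V = 12862.1903 / 276
V = 46.60213877 L, rounded to 4 dp:

46.6021 L


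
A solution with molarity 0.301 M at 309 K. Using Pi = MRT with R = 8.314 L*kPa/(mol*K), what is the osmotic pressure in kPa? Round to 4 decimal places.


Osmotic pressure (van't Hoff): Pi = M*R*T.
RT = 8.314 * 309 = 2569.026
Pi = 0.301 * 2569.026
Pi = 773.276826 kPa, rounded to 4 dp:

773.2768 kPa


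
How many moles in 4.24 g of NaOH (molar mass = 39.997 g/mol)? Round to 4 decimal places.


n = mass / M
n = 4.24 / 39.997
n = 0.10600795 mol, rounded to 4 dp:

0.1060 mol


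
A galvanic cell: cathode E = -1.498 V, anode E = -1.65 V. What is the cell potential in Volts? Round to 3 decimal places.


Standard cell potential: E_cell = E_cathode - E_anode.
E_cell = -1.498 - (-1.65)
E_cell = 0.152 V, rounded to 3 dp:

0.152 V


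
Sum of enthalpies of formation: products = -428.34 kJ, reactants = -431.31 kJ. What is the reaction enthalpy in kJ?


dH_rxn = sum(dH_f products) - sum(dH_f reactants)
dH_rxn = -428.34 - (-431.31)
dH_rxn = 2.97 kJ:

2.97 kJ


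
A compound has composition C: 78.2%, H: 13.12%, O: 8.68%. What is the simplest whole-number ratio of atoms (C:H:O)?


Assume 100 g of compound, divide each mass% by atomic mass to get moles, then normalize by the smallest to get a raw atom ratio.
Moles per 100 g: C: 78.2/12.011 = 6.5107, H: 13.12/1.008 = 13.0159, O: 8.68/15.999 = 0.5425
Raw ratio (divide by min = 0.5425): C: 12.001, H: 23.991, O: 1.0
Multiply by 1 to clear fractions: C: 12.001 ~= 12, H: 23.991 ~= 24, O: 1.0 ~= 1
Reduce by GCD to get the simplest whole-number ratio:

12:24:1


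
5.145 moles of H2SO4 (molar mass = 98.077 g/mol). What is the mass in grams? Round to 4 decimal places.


mass = n * M
mass = 5.145 * 98.077
mass = 504.606165 g, rounded to 4 dp:

504.6062 g


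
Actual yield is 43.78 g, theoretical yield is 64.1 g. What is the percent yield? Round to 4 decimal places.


% yield = 100 * actual / theoretical
% yield = 100 * 43.78 / 64.1
% yield = 68.29953198 %, rounded to 4 dp:

68.2995 %


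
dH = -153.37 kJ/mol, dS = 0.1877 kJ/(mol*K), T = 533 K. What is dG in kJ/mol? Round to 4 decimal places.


Gibbs: dG = dH - T*dS (consistent units, dS already in kJ/(mol*K)).
T*dS = 533 * 0.1877 = 100.0441
dG = -153.37 - (100.0441)
dG = -253.4141 kJ/mol, rounded to 4 dp:

-253.4141 kJ/mol


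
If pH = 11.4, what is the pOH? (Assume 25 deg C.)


At 25 deg C, pH + pOH = 14.
pOH = 14 - pH = 14 - 11.4
pOH = 2.6:

2.60


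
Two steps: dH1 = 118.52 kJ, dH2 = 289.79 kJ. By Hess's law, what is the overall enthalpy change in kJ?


Hess's law: enthalpy is a state function, so add the step enthalpies.
dH_total = dH1 + dH2 = 118.52 + (289.79)
dH_total = 408.31 kJ:

408.31 kJ


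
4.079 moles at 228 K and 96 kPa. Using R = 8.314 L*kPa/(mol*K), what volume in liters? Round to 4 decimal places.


PV = nRT, solve for V = nRT / P.
nRT = 4.079 * 8.314 * 228 = 7732.1198
V = 7732.1198 / 96
V = 80.54291458 L, rounded to 4 dp:

80.5429 L


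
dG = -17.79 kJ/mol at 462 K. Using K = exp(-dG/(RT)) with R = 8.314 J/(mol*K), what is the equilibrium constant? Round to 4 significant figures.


dG is in kJ/mol; multiply by 1000 to match R in J/(mol*K).
RT = 8.314 * 462 = 3841.068 J/mol
exponent = -dG*1000 / (RT) = -(-17.79*1000) / 3841.068 = 4.63152436
K = exp(4.63152436)
K = 102.67045, rounded to 4 significant figures:

102.7


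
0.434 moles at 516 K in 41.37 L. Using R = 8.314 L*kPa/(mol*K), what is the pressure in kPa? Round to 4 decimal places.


PV = nRT, solve for P = nRT / V.
nRT = 0.434 * 8.314 * 516 = 1861.8704
P = 1861.8704 / 41.37
P = 45.00532753 kPa, rounded to 4 dp:

45.0053 kPa


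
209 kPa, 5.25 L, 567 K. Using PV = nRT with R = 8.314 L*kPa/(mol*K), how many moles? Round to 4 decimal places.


PV = nRT, solve for n = PV / (RT).
PV = 209 * 5.25 = 1097.25
RT = 8.314 * 567 = 4714.038
n = 1097.25 / 4714.038
n = 0.23276223 mol, rounded to 4 dp:

0.2328 mol


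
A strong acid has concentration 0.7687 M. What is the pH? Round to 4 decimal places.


A strong acid dissociates completely, so [H+] equals the given concentration.
pH = -log10([H+]) = -log10(0.7687)
pH = 0.11424312, rounded to 4 dp:

0.1142


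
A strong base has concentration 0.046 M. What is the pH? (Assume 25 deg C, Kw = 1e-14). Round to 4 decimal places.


A strong base dissociates completely, so [OH-] equals the given concentration.
pOH = -log10([OH-]) = -log10(0.046) = 1.337242
pH = 14 - pOH = 14 - 1.337242
pH = 12.662758, rounded to 4 dp:

12.6628


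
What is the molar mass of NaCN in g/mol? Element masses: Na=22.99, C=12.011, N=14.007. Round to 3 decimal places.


M = sum(count * atomic_mass) over atoms.
M = 1*22.99 + 1*12.011 + 1*14.007
M = 22.99 + 12.011 + 14.007
M = 49.008 g/mol, rounded to 3 dp:

49.008 g/mol


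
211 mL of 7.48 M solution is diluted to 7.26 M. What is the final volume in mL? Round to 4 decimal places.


Dilution: M1*V1 = M2*V2, solve for V2.
V2 = M1*V1 / M2
V2 = 7.48 * 211 / 7.26
V2 = 1578.28 / 7.26
V2 = 217.39393939 mL, rounded to 4 dp:

217.3939 mL


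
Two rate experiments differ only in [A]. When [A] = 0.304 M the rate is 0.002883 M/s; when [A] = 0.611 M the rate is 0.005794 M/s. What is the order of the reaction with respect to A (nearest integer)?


Rate is proportional to [A]^n, so rate2/rate1 = ([A]2/[A]1)^n. Take logs to solve for n.
rate2/rate1 = 0.005794 / 0.002883 = 2.0097
[A]2/[A]1 = 0.611 / 0.304 = 2.0099
n = ln(2.0097) / ln(2.0099) = 1.0
Nearest integer order:

1


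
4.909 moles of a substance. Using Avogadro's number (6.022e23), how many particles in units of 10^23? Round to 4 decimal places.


N = n * NA, then divide by 1e23 for the requested units.
N / 1e23 = n * 6.022
N / 1e23 = 4.909 * 6.022
N / 1e23 = 29.561998, rounded to 4 dp:

29.5620


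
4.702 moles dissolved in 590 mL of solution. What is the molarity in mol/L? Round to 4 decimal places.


Convert volume to liters: V_L = V_mL / 1000.
V_L = 590 / 1000 = 0.59 L
M = n / V_L = 4.702 / 0.59
M = 7.96949153 mol/L, rounded to 4 dp:

7.9695 mol/L


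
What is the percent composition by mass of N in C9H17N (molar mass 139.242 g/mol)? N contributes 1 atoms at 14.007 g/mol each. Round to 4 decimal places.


pct = 100 * (n_elem * M_elem) / M_total
mass_contribution = 1 * 14.007 = 14.007 g/mol
pct = 100 * 14.007 / 139.242
pct = 10.05946482 %, rounded to 4 dp:

10.0595 %


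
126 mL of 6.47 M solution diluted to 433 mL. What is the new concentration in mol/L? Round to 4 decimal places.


Dilution: M1*V1 = M2*V2, solve for M2.
M2 = M1*V1 / V2
M2 = 6.47 * 126 / 433
M2 = 815.22 / 433
M2 = 1.88272517 mol/L, rounded to 4 dp:

1.8827 mol/L
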